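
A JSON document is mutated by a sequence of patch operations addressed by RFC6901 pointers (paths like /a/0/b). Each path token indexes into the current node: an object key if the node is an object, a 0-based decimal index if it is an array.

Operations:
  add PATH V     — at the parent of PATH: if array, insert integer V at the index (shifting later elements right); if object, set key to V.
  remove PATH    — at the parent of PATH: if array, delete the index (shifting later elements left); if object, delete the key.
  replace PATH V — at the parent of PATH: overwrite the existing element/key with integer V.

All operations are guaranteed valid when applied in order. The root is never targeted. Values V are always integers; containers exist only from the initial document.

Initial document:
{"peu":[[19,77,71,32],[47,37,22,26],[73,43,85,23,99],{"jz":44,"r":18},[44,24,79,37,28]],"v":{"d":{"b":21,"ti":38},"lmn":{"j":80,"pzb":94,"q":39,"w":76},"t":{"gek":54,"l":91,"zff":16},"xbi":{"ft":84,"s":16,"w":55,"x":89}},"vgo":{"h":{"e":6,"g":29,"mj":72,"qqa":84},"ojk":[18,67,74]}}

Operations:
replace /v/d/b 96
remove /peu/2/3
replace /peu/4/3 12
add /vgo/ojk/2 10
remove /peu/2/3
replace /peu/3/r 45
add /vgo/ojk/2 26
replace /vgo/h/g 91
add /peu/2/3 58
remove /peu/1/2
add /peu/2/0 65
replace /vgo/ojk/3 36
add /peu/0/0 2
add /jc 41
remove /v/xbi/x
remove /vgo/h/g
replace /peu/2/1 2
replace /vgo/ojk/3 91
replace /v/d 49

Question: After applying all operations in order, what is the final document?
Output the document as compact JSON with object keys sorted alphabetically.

After op 1 (replace /v/d/b 96): {"peu":[[19,77,71,32],[47,37,22,26],[73,43,85,23,99],{"jz":44,"r":18},[44,24,79,37,28]],"v":{"d":{"b":96,"ti":38},"lmn":{"j":80,"pzb":94,"q":39,"w":76},"t":{"gek":54,"l":91,"zff":16},"xbi":{"ft":84,"s":16,"w":55,"x":89}},"vgo":{"h":{"e":6,"g":29,"mj":72,"qqa":84},"ojk":[18,67,74]}}
After op 2 (remove /peu/2/3): {"peu":[[19,77,71,32],[47,37,22,26],[73,43,85,99],{"jz":44,"r":18},[44,24,79,37,28]],"v":{"d":{"b":96,"ti":38},"lmn":{"j":80,"pzb":94,"q":39,"w":76},"t":{"gek":54,"l":91,"zff":16},"xbi":{"ft":84,"s":16,"w":55,"x":89}},"vgo":{"h":{"e":6,"g":29,"mj":72,"qqa":84},"ojk":[18,67,74]}}
After op 3 (replace /peu/4/3 12): {"peu":[[19,77,71,32],[47,37,22,26],[73,43,85,99],{"jz":44,"r":18},[44,24,79,12,28]],"v":{"d":{"b":96,"ti":38},"lmn":{"j":80,"pzb":94,"q":39,"w":76},"t":{"gek":54,"l":91,"zff":16},"xbi":{"ft":84,"s":16,"w":55,"x":89}},"vgo":{"h":{"e":6,"g":29,"mj":72,"qqa":84},"ojk":[18,67,74]}}
After op 4 (add /vgo/ojk/2 10): {"peu":[[19,77,71,32],[47,37,22,26],[73,43,85,99],{"jz":44,"r":18},[44,24,79,12,28]],"v":{"d":{"b":96,"ti":38},"lmn":{"j":80,"pzb":94,"q":39,"w":76},"t":{"gek":54,"l":91,"zff":16},"xbi":{"ft":84,"s":16,"w":55,"x":89}},"vgo":{"h":{"e":6,"g":29,"mj":72,"qqa":84},"ojk":[18,67,10,74]}}
After op 5 (remove /peu/2/3): {"peu":[[19,77,71,32],[47,37,22,26],[73,43,85],{"jz":44,"r":18},[44,24,79,12,28]],"v":{"d":{"b":96,"ti":38},"lmn":{"j":80,"pzb":94,"q":39,"w":76},"t":{"gek":54,"l":91,"zff":16},"xbi":{"ft":84,"s":16,"w":55,"x":89}},"vgo":{"h":{"e":6,"g":29,"mj":72,"qqa":84},"ojk":[18,67,10,74]}}
After op 6 (replace /peu/3/r 45): {"peu":[[19,77,71,32],[47,37,22,26],[73,43,85],{"jz":44,"r":45},[44,24,79,12,28]],"v":{"d":{"b":96,"ti":38},"lmn":{"j":80,"pzb":94,"q":39,"w":76},"t":{"gek":54,"l":91,"zff":16},"xbi":{"ft":84,"s":16,"w":55,"x":89}},"vgo":{"h":{"e":6,"g":29,"mj":72,"qqa":84},"ojk":[18,67,10,74]}}
After op 7 (add /vgo/ojk/2 26): {"peu":[[19,77,71,32],[47,37,22,26],[73,43,85],{"jz":44,"r":45},[44,24,79,12,28]],"v":{"d":{"b":96,"ti":38},"lmn":{"j":80,"pzb":94,"q":39,"w":76},"t":{"gek":54,"l":91,"zff":16},"xbi":{"ft":84,"s":16,"w":55,"x":89}},"vgo":{"h":{"e":6,"g":29,"mj":72,"qqa":84},"ojk":[18,67,26,10,74]}}
After op 8 (replace /vgo/h/g 91): {"peu":[[19,77,71,32],[47,37,22,26],[73,43,85],{"jz":44,"r":45},[44,24,79,12,28]],"v":{"d":{"b":96,"ti":38},"lmn":{"j":80,"pzb":94,"q":39,"w":76},"t":{"gek":54,"l":91,"zff":16},"xbi":{"ft":84,"s":16,"w":55,"x":89}},"vgo":{"h":{"e":6,"g":91,"mj":72,"qqa":84},"ojk":[18,67,26,10,74]}}
After op 9 (add /peu/2/3 58): {"peu":[[19,77,71,32],[47,37,22,26],[73,43,85,58],{"jz":44,"r":45},[44,24,79,12,28]],"v":{"d":{"b":96,"ti":38},"lmn":{"j":80,"pzb":94,"q":39,"w":76},"t":{"gek":54,"l":91,"zff":16},"xbi":{"ft":84,"s":16,"w":55,"x":89}},"vgo":{"h":{"e":6,"g":91,"mj":72,"qqa":84},"ojk":[18,67,26,10,74]}}
After op 10 (remove /peu/1/2): {"peu":[[19,77,71,32],[47,37,26],[73,43,85,58],{"jz":44,"r":45},[44,24,79,12,28]],"v":{"d":{"b":96,"ti":38},"lmn":{"j":80,"pzb":94,"q":39,"w":76},"t":{"gek":54,"l":91,"zff":16},"xbi":{"ft":84,"s":16,"w":55,"x":89}},"vgo":{"h":{"e":6,"g":91,"mj":72,"qqa":84},"ojk":[18,67,26,10,74]}}
After op 11 (add /peu/2/0 65): {"peu":[[19,77,71,32],[47,37,26],[65,73,43,85,58],{"jz":44,"r":45},[44,24,79,12,28]],"v":{"d":{"b":96,"ti":38},"lmn":{"j":80,"pzb":94,"q":39,"w":76},"t":{"gek":54,"l":91,"zff":16},"xbi":{"ft":84,"s":16,"w":55,"x":89}},"vgo":{"h":{"e":6,"g":91,"mj":72,"qqa":84},"ojk":[18,67,26,10,74]}}
After op 12 (replace /vgo/ojk/3 36): {"peu":[[19,77,71,32],[47,37,26],[65,73,43,85,58],{"jz":44,"r":45},[44,24,79,12,28]],"v":{"d":{"b":96,"ti":38},"lmn":{"j":80,"pzb":94,"q":39,"w":76},"t":{"gek":54,"l":91,"zff":16},"xbi":{"ft":84,"s":16,"w":55,"x":89}},"vgo":{"h":{"e":6,"g":91,"mj":72,"qqa":84},"ojk":[18,67,26,36,74]}}
After op 13 (add /peu/0/0 2): {"peu":[[2,19,77,71,32],[47,37,26],[65,73,43,85,58],{"jz":44,"r":45},[44,24,79,12,28]],"v":{"d":{"b":96,"ti":38},"lmn":{"j":80,"pzb":94,"q":39,"w":76},"t":{"gek":54,"l":91,"zff":16},"xbi":{"ft":84,"s":16,"w":55,"x":89}},"vgo":{"h":{"e":6,"g":91,"mj":72,"qqa":84},"ojk":[18,67,26,36,74]}}
After op 14 (add /jc 41): {"jc":41,"peu":[[2,19,77,71,32],[47,37,26],[65,73,43,85,58],{"jz":44,"r":45},[44,24,79,12,28]],"v":{"d":{"b":96,"ti":38},"lmn":{"j":80,"pzb":94,"q":39,"w":76},"t":{"gek":54,"l":91,"zff":16},"xbi":{"ft":84,"s":16,"w":55,"x":89}},"vgo":{"h":{"e":6,"g":91,"mj":72,"qqa":84},"ojk":[18,67,26,36,74]}}
After op 15 (remove /v/xbi/x): {"jc":41,"peu":[[2,19,77,71,32],[47,37,26],[65,73,43,85,58],{"jz":44,"r":45},[44,24,79,12,28]],"v":{"d":{"b":96,"ti":38},"lmn":{"j":80,"pzb":94,"q":39,"w":76},"t":{"gek":54,"l":91,"zff":16},"xbi":{"ft":84,"s":16,"w":55}},"vgo":{"h":{"e":6,"g":91,"mj":72,"qqa":84},"ojk":[18,67,26,36,74]}}
After op 16 (remove /vgo/h/g): {"jc":41,"peu":[[2,19,77,71,32],[47,37,26],[65,73,43,85,58],{"jz":44,"r":45},[44,24,79,12,28]],"v":{"d":{"b":96,"ti":38},"lmn":{"j":80,"pzb":94,"q":39,"w":76},"t":{"gek":54,"l":91,"zff":16},"xbi":{"ft":84,"s":16,"w":55}},"vgo":{"h":{"e":6,"mj":72,"qqa":84},"ojk":[18,67,26,36,74]}}
After op 17 (replace /peu/2/1 2): {"jc":41,"peu":[[2,19,77,71,32],[47,37,26],[65,2,43,85,58],{"jz":44,"r":45},[44,24,79,12,28]],"v":{"d":{"b":96,"ti":38},"lmn":{"j":80,"pzb":94,"q":39,"w":76},"t":{"gek":54,"l":91,"zff":16},"xbi":{"ft":84,"s":16,"w":55}},"vgo":{"h":{"e":6,"mj":72,"qqa":84},"ojk":[18,67,26,36,74]}}
After op 18 (replace /vgo/ojk/3 91): {"jc":41,"peu":[[2,19,77,71,32],[47,37,26],[65,2,43,85,58],{"jz":44,"r":45},[44,24,79,12,28]],"v":{"d":{"b":96,"ti":38},"lmn":{"j":80,"pzb":94,"q":39,"w":76},"t":{"gek":54,"l":91,"zff":16},"xbi":{"ft":84,"s":16,"w":55}},"vgo":{"h":{"e":6,"mj":72,"qqa":84},"ojk":[18,67,26,91,74]}}
After op 19 (replace /v/d 49): {"jc":41,"peu":[[2,19,77,71,32],[47,37,26],[65,2,43,85,58],{"jz":44,"r":45},[44,24,79,12,28]],"v":{"d":49,"lmn":{"j":80,"pzb":94,"q":39,"w":76},"t":{"gek":54,"l":91,"zff":16},"xbi":{"ft":84,"s":16,"w":55}},"vgo":{"h":{"e":6,"mj":72,"qqa":84},"ojk":[18,67,26,91,74]}}

Answer: {"jc":41,"peu":[[2,19,77,71,32],[47,37,26],[65,2,43,85,58],{"jz":44,"r":45},[44,24,79,12,28]],"v":{"d":49,"lmn":{"j":80,"pzb":94,"q":39,"w":76},"t":{"gek":54,"l":91,"zff":16},"xbi":{"ft":84,"s":16,"w":55}},"vgo":{"h":{"e":6,"mj":72,"qqa":84},"ojk":[18,67,26,91,74]}}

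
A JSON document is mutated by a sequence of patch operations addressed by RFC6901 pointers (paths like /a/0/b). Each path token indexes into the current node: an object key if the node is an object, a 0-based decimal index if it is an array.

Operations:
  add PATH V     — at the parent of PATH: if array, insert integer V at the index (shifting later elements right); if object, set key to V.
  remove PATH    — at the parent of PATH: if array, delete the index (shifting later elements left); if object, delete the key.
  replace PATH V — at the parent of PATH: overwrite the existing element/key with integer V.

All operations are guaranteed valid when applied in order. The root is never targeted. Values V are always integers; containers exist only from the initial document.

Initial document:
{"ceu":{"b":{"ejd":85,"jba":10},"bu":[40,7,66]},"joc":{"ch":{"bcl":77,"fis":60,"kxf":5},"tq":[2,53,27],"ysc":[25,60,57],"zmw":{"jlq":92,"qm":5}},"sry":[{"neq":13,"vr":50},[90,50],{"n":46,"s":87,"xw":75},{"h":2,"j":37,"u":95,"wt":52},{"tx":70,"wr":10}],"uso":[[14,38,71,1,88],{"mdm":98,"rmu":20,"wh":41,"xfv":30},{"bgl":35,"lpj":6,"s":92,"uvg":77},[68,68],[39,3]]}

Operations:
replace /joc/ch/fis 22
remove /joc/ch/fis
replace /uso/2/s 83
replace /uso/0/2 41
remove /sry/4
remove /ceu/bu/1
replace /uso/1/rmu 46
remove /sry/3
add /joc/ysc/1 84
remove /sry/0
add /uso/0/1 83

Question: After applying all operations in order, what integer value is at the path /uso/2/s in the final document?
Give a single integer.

After op 1 (replace /joc/ch/fis 22): {"ceu":{"b":{"ejd":85,"jba":10},"bu":[40,7,66]},"joc":{"ch":{"bcl":77,"fis":22,"kxf":5},"tq":[2,53,27],"ysc":[25,60,57],"zmw":{"jlq":92,"qm":5}},"sry":[{"neq":13,"vr":50},[90,50],{"n":46,"s":87,"xw":75},{"h":2,"j":37,"u":95,"wt":52},{"tx":70,"wr":10}],"uso":[[14,38,71,1,88],{"mdm":98,"rmu":20,"wh":41,"xfv":30},{"bgl":35,"lpj":6,"s":92,"uvg":77},[68,68],[39,3]]}
After op 2 (remove /joc/ch/fis): {"ceu":{"b":{"ejd":85,"jba":10},"bu":[40,7,66]},"joc":{"ch":{"bcl":77,"kxf":5},"tq":[2,53,27],"ysc":[25,60,57],"zmw":{"jlq":92,"qm":5}},"sry":[{"neq":13,"vr":50},[90,50],{"n":46,"s":87,"xw":75},{"h":2,"j":37,"u":95,"wt":52},{"tx":70,"wr":10}],"uso":[[14,38,71,1,88],{"mdm":98,"rmu":20,"wh":41,"xfv":30},{"bgl":35,"lpj":6,"s":92,"uvg":77},[68,68],[39,3]]}
After op 3 (replace /uso/2/s 83): {"ceu":{"b":{"ejd":85,"jba":10},"bu":[40,7,66]},"joc":{"ch":{"bcl":77,"kxf":5},"tq":[2,53,27],"ysc":[25,60,57],"zmw":{"jlq":92,"qm":5}},"sry":[{"neq":13,"vr":50},[90,50],{"n":46,"s":87,"xw":75},{"h":2,"j":37,"u":95,"wt":52},{"tx":70,"wr":10}],"uso":[[14,38,71,1,88],{"mdm":98,"rmu":20,"wh":41,"xfv":30},{"bgl":35,"lpj":6,"s":83,"uvg":77},[68,68],[39,3]]}
After op 4 (replace /uso/0/2 41): {"ceu":{"b":{"ejd":85,"jba":10},"bu":[40,7,66]},"joc":{"ch":{"bcl":77,"kxf":5},"tq":[2,53,27],"ysc":[25,60,57],"zmw":{"jlq":92,"qm":5}},"sry":[{"neq":13,"vr":50},[90,50],{"n":46,"s":87,"xw":75},{"h":2,"j":37,"u":95,"wt":52},{"tx":70,"wr":10}],"uso":[[14,38,41,1,88],{"mdm":98,"rmu":20,"wh":41,"xfv":30},{"bgl":35,"lpj":6,"s":83,"uvg":77},[68,68],[39,3]]}
After op 5 (remove /sry/4): {"ceu":{"b":{"ejd":85,"jba":10},"bu":[40,7,66]},"joc":{"ch":{"bcl":77,"kxf":5},"tq":[2,53,27],"ysc":[25,60,57],"zmw":{"jlq":92,"qm":5}},"sry":[{"neq":13,"vr":50},[90,50],{"n":46,"s":87,"xw":75},{"h":2,"j":37,"u":95,"wt":52}],"uso":[[14,38,41,1,88],{"mdm":98,"rmu":20,"wh":41,"xfv":30},{"bgl":35,"lpj":6,"s":83,"uvg":77},[68,68],[39,3]]}
After op 6 (remove /ceu/bu/1): {"ceu":{"b":{"ejd":85,"jba":10},"bu":[40,66]},"joc":{"ch":{"bcl":77,"kxf":5},"tq":[2,53,27],"ysc":[25,60,57],"zmw":{"jlq":92,"qm":5}},"sry":[{"neq":13,"vr":50},[90,50],{"n":46,"s":87,"xw":75},{"h":2,"j":37,"u":95,"wt":52}],"uso":[[14,38,41,1,88],{"mdm":98,"rmu":20,"wh":41,"xfv":30},{"bgl":35,"lpj":6,"s":83,"uvg":77},[68,68],[39,3]]}
After op 7 (replace /uso/1/rmu 46): {"ceu":{"b":{"ejd":85,"jba":10},"bu":[40,66]},"joc":{"ch":{"bcl":77,"kxf":5},"tq":[2,53,27],"ysc":[25,60,57],"zmw":{"jlq":92,"qm":5}},"sry":[{"neq":13,"vr":50},[90,50],{"n":46,"s":87,"xw":75},{"h":2,"j":37,"u":95,"wt":52}],"uso":[[14,38,41,1,88],{"mdm":98,"rmu":46,"wh":41,"xfv":30},{"bgl":35,"lpj":6,"s":83,"uvg":77},[68,68],[39,3]]}
After op 8 (remove /sry/3): {"ceu":{"b":{"ejd":85,"jba":10},"bu":[40,66]},"joc":{"ch":{"bcl":77,"kxf":5},"tq":[2,53,27],"ysc":[25,60,57],"zmw":{"jlq":92,"qm":5}},"sry":[{"neq":13,"vr":50},[90,50],{"n":46,"s":87,"xw":75}],"uso":[[14,38,41,1,88],{"mdm":98,"rmu":46,"wh":41,"xfv":30},{"bgl":35,"lpj":6,"s":83,"uvg":77},[68,68],[39,3]]}
After op 9 (add /joc/ysc/1 84): {"ceu":{"b":{"ejd":85,"jba":10},"bu":[40,66]},"joc":{"ch":{"bcl":77,"kxf":5},"tq":[2,53,27],"ysc":[25,84,60,57],"zmw":{"jlq":92,"qm":5}},"sry":[{"neq":13,"vr":50},[90,50],{"n":46,"s":87,"xw":75}],"uso":[[14,38,41,1,88],{"mdm":98,"rmu":46,"wh":41,"xfv":30},{"bgl":35,"lpj":6,"s":83,"uvg":77},[68,68],[39,3]]}
After op 10 (remove /sry/0): {"ceu":{"b":{"ejd":85,"jba":10},"bu":[40,66]},"joc":{"ch":{"bcl":77,"kxf":5},"tq":[2,53,27],"ysc":[25,84,60,57],"zmw":{"jlq":92,"qm":5}},"sry":[[90,50],{"n":46,"s":87,"xw":75}],"uso":[[14,38,41,1,88],{"mdm":98,"rmu":46,"wh":41,"xfv":30},{"bgl":35,"lpj":6,"s":83,"uvg":77},[68,68],[39,3]]}
After op 11 (add /uso/0/1 83): {"ceu":{"b":{"ejd":85,"jba":10},"bu":[40,66]},"joc":{"ch":{"bcl":77,"kxf":5},"tq":[2,53,27],"ysc":[25,84,60,57],"zmw":{"jlq":92,"qm":5}},"sry":[[90,50],{"n":46,"s":87,"xw":75}],"uso":[[14,83,38,41,1,88],{"mdm":98,"rmu":46,"wh":41,"xfv":30},{"bgl":35,"lpj":6,"s":83,"uvg":77},[68,68],[39,3]]}
Value at /uso/2/s: 83

Answer: 83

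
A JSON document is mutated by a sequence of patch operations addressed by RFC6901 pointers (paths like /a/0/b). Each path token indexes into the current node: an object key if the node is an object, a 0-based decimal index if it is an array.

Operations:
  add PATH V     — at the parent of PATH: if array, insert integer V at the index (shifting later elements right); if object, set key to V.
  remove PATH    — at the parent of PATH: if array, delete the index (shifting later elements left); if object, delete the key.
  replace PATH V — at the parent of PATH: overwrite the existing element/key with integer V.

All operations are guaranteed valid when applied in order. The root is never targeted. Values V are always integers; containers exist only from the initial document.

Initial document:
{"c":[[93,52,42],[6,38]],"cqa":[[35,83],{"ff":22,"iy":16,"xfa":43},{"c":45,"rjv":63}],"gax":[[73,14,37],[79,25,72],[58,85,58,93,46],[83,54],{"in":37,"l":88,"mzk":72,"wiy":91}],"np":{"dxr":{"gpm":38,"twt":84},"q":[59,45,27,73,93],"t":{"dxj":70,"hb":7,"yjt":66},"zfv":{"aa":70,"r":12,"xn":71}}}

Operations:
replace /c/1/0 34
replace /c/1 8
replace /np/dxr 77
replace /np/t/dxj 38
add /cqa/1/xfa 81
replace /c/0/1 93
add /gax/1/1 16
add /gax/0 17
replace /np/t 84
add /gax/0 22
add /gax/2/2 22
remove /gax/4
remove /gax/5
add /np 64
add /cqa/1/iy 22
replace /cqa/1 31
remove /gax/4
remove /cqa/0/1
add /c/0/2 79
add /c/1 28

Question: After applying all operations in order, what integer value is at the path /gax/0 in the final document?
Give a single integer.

After op 1 (replace /c/1/0 34): {"c":[[93,52,42],[34,38]],"cqa":[[35,83],{"ff":22,"iy":16,"xfa":43},{"c":45,"rjv":63}],"gax":[[73,14,37],[79,25,72],[58,85,58,93,46],[83,54],{"in":37,"l":88,"mzk":72,"wiy":91}],"np":{"dxr":{"gpm":38,"twt":84},"q":[59,45,27,73,93],"t":{"dxj":70,"hb":7,"yjt":66},"zfv":{"aa":70,"r":12,"xn":71}}}
After op 2 (replace /c/1 8): {"c":[[93,52,42],8],"cqa":[[35,83],{"ff":22,"iy":16,"xfa":43},{"c":45,"rjv":63}],"gax":[[73,14,37],[79,25,72],[58,85,58,93,46],[83,54],{"in":37,"l":88,"mzk":72,"wiy":91}],"np":{"dxr":{"gpm":38,"twt":84},"q":[59,45,27,73,93],"t":{"dxj":70,"hb":7,"yjt":66},"zfv":{"aa":70,"r":12,"xn":71}}}
After op 3 (replace /np/dxr 77): {"c":[[93,52,42],8],"cqa":[[35,83],{"ff":22,"iy":16,"xfa":43},{"c":45,"rjv":63}],"gax":[[73,14,37],[79,25,72],[58,85,58,93,46],[83,54],{"in":37,"l":88,"mzk":72,"wiy":91}],"np":{"dxr":77,"q":[59,45,27,73,93],"t":{"dxj":70,"hb":7,"yjt":66},"zfv":{"aa":70,"r":12,"xn":71}}}
After op 4 (replace /np/t/dxj 38): {"c":[[93,52,42],8],"cqa":[[35,83],{"ff":22,"iy":16,"xfa":43},{"c":45,"rjv":63}],"gax":[[73,14,37],[79,25,72],[58,85,58,93,46],[83,54],{"in":37,"l":88,"mzk":72,"wiy":91}],"np":{"dxr":77,"q":[59,45,27,73,93],"t":{"dxj":38,"hb":7,"yjt":66},"zfv":{"aa":70,"r":12,"xn":71}}}
After op 5 (add /cqa/1/xfa 81): {"c":[[93,52,42],8],"cqa":[[35,83],{"ff":22,"iy":16,"xfa":81},{"c":45,"rjv":63}],"gax":[[73,14,37],[79,25,72],[58,85,58,93,46],[83,54],{"in":37,"l":88,"mzk":72,"wiy":91}],"np":{"dxr":77,"q":[59,45,27,73,93],"t":{"dxj":38,"hb":7,"yjt":66},"zfv":{"aa":70,"r":12,"xn":71}}}
After op 6 (replace /c/0/1 93): {"c":[[93,93,42],8],"cqa":[[35,83],{"ff":22,"iy":16,"xfa":81},{"c":45,"rjv":63}],"gax":[[73,14,37],[79,25,72],[58,85,58,93,46],[83,54],{"in":37,"l":88,"mzk":72,"wiy":91}],"np":{"dxr":77,"q":[59,45,27,73,93],"t":{"dxj":38,"hb":7,"yjt":66},"zfv":{"aa":70,"r":12,"xn":71}}}
After op 7 (add /gax/1/1 16): {"c":[[93,93,42],8],"cqa":[[35,83],{"ff":22,"iy":16,"xfa":81},{"c":45,"rjv":63}],"gax":[[73,14,37],[79,16,25,72],[58,85,58,93,46],[83,54],{"in":37,"l":88,"mzk":72,"wiy":91}],"np":{"dxr":77,"q":[59,45,27,73,93],"t":{"dxj":38,"hb":7,"yjt":66},"zfv":{"aa":70,"r":12,"xn":71}}}
After op 8 (add /gax/0 17): {"c":[[93,93,42],8],"cqa":[[35,83],{"ff":22,"iy":16,"xfa":81},{"c":45,"rjv":63}],"gax":[17,[73,14,37],[79,16,25,72],[58,85,58,93,46],[83,54],{"in":37,"l":88,"mzk":72,"wiy":91}],"np":{"dxr":77,"q":[59,45,27,73,93],"t":{"dxj":38,"hb":7,"yjt":66},"zfv":{"aa":70,"r":12,"xn":71}}}
After op 9 (replace /np/t 84): {"c":[[93,93,42],8],"cqa":[[35,83],{"ff":22,"iy":16,"xfa":81},{"c":45,"rjv":63}],"gax":[17,[73,14,37],[79,16,25,72],[58,85,58,93,46],[83,54],{"in":37,"l":88,"mzk":72,"wiy":91}],"np":{"dxr":77,"q":[59,45,27,73,93],"t":84,"zfv":{"aa":70,"r":12,"xn":71}}}
After op 10 (add /gax/0 22): {"c":[[93,93,42],8],"cqa":[[35,83],{"ff":22,"iy":16,"xfa":81},{"c":45,"rjv":63}],"gax":[22,17,[73,14,37],[79,16,25,72],[58,85,58,93,46],[83,54],{"in":37,"l":88,"mzk":72,"wiy":91}],"np":{"dxr":77,"q":[59,45,27,73,93],"t":84,"zfv":{"aa":70,"r":12,"xn":71}}}
After op 11 (add /gax/2/2 22): {"c":[[93,93,42],8],"cqa":[[35,83],{"ff":22,"iy":16,"xfa":81},{"c":45,"rjv":63}],"gax":[22,17,[73,14,22,37],[79,16,25,72],[58,85,58,93,46],[83,54],{"in":37,"l":88,"mzk":72,"wiy":91}],"np":{"dxr":77,"q":[59,45,27,73,93],"t":84,"zfv":{"aa":70,"r":12,"xn":71}}}
After op 12 (remove /gax/4): {"c":[[93,93,42],8],"cqa":[[35,83],{"ff":22,"iy":16,"xfa":81},{"c":45,"rjv":63}],"gax":[22,17,[73,14,22,37],[79,16,25,72],[83,54],{"in":37,"l":88,"mzk":72,"wiy":91}],"np":{"dxr":77,"q":[59,45,27,73,93],"t":84,"zfv":{"aa":70,"r":12,"xn":71}}}
After op 13 (remove /gax/5): {"c":[[93,93,42],8],"cqa":[[35,83],{"ff":22,"iy":16,"xfa":81},{"c":45,"rjv":63}],"gax":[22,17,[73,14,22,37],[79,16,25,72],[83,54]],"np":{"dxr":77,"q":[59,45,27,73,93],"t":84,"zfv":{"aa":70,"r":12,"xn":71}}}
After op 14 (add /np 64): {"c":[[93,93,42],8],"cqa":[[35,83],{"ff":22,"iy":16,"xfa":81},{"c":45,"rjv":63}],"gax":[22,17,[73,14,22,37],[79,16,25,72],[83,54]],"np":64}
After op 15 (add /cqa/1/iy 22): {"c":[[93,93,42],8],"cqa":[[35,83],{"ff":22,"iy":22,"xfa":81},{"c":45,"rjv":63}],"gax":[22,17,[73,14,22,37],[79,16,25,72],[83,54]],"np":64}
After op 16 (replace /cqa/1 31): {"c":[[93,93,42],8],"cqa":[[35,83],31,{"c":45,"rjv":63}],"gax":[22,17,[73,14,22,37],[79,16,25,72],[83,54]],"np":64}
After op 17 (remove /gax/4): {"c":[[93,93,42],8],"cqa":[[35,83],31,{"c":45,"rjv":63}],"gax":[22,17,[73,14,22,37],[79,16,25,72]],"np":64}
After op 18 (remove /cqa/0/1): {"c":[[93,93,42],8],"cqa":[[35],31,{"c":45,"rjv":63}],"gax":[22,17,[73,14,22,37],[79,16,25,72]],"np":64}
After op 19 (add /c/0/2 79): {"c":[[93,93,79,42],8],"cqa":[[35],31,{"c":45,"rjv":63}],"gax":[22,17,[73,14,22,37],[79,16,25,72]],"np":64}
After op 20 (add /c/1 28): {"c":[[93,93,79,42],28,8],"cqa":[[35],31,{"c":45,"rjv":63}],"gax":[22,17,[73,14,22,37],[79,16,25,72]],"np":64}
Value at /gax/0: 22

Answer: 22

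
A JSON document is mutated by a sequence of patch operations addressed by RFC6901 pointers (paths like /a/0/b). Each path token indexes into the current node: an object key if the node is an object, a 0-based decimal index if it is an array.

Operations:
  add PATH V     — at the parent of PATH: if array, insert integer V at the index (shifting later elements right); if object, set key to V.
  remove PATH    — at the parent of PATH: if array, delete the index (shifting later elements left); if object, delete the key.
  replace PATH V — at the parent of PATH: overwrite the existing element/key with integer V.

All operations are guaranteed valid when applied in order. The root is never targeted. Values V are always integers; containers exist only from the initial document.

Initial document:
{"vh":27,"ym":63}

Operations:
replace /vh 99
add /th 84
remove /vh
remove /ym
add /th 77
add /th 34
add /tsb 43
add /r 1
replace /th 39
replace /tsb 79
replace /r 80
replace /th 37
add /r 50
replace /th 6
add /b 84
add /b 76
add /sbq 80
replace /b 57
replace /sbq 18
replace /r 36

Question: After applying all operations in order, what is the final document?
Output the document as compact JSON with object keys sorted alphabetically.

Answer: {"b":57,"r":36,"sbq":18,"th":6,"tsb":79}

Derivation:
After op 1 (replace /vh 99): {"vh":99,"ym":63}
After op 2 (add /th 84): {"th":84,"vh":99,"ym":63}
After op 3 (remove /vh): {"th":84,"ym":63}
After op 4 (remove /ym): {"th":84}
After op 5 (add /th 77): {"th":77}
After op 6 (add /th 34): {"th":34}
After op 7 (add /tsb 43): {"th":34,"tsb":43}
After op 8 (add /r 1): {"r":1,"th":34,"tsb":43}
After op 9 (replace /th 39): {"r":1,"th":39,"tsb":43}
After op 10 (replace /tsb 79): {"r":1,"th":39,"tsb":79}
After op 11 (replace /r 80): {"r":80,"th":39,"tsb":79}
After op 12 (replace /th 37): {"r":80,"th":37,"tsb":79}
After op 13 (add /r 50): {"r":50,"th":37,"tsb":79}
After op 14 (replace /th 6): {"r":50,"th":6,"tsb":79}
After op 15 (add /b 84): {"b":84,"r":50,"th":6,"tsb":79}
After op 16 (add /b 76): {"b":76,"r":50,"th":6,"tsb":79}
After op 17 (add /sbq 80): {"b":76,"r":50,"sbq":80,"th":6,"tsb":79}
After op 18 (replace /b 57): {"b":57,"r":50,"sbq":80,"th":6,"tsb":79}
After op 19 (replace /sbq 18): {"b":57,"r":50,"sbq":18,"th":6,"tsb":79}
After op 20 (replace /r 36): {"b":57,"r":36,"sbq":18,"th":6,"tsb":79}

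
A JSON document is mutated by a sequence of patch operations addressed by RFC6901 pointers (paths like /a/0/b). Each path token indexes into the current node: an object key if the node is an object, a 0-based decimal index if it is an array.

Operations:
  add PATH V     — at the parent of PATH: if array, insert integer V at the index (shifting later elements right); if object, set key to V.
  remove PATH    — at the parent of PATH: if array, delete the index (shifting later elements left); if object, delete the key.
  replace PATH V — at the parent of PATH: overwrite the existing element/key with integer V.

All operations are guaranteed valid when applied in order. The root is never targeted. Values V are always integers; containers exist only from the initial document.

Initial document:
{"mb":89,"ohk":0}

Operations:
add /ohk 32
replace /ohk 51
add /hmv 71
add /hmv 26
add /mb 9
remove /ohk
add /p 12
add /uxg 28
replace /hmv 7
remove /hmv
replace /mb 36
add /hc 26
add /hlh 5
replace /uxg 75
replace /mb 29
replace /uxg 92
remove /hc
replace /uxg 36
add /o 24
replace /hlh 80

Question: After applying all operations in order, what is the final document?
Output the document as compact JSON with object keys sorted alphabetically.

After op 1 (add /ohk 32): {"mb":89,"ohk":32}
After op 2 (replace /ohk 51): {"mb":89,"ohk":51}
After op 3 (add /hmv 71): {"hmv":71,"mb":89,"ohk":51}
After op 4 (add /hmv 26): {"hmv":26,"mb":89,"ohk":51}
After op 5 (add /mb 9): {"hmv":26,"mb":9,"ohk":51}
After op 6 (remove /ohk): {"hmv":26,"mb":9}
After op 7 (add /p 12): {"hmv":26,"mb":9,"p":12}
After op 8 (add /uxg 28): {"hmv":26,"mb":9,"p":12,"uxg":28}
After op 9 (replace /hmv 7): {"hmv":7,"mb":9,"p":12,"uxg":28}
After op 10 (remove /hmv): {"mb":9,"p":12,"uxg":28}
After op 11 (replace /mb 36): {"mb":36,"p":12,"uxg":28}
After op 12 (add /hc 26): {"hc":26,"mb":36,"p":12,"uxg":28}
After op 13 (add /hlh 5): {"hc":26,"hlh":5,"mb":36,"p":12,"uxg":28}
After op 14 (replace /uxg 75): {"hc":26,"hlh":5,"mb":36,"p":12,"uxg":75}
After op 15 (replace /mb 29): {"hc":26,"hlh":5,"mb":29,"p":12,"uxg":75}
After op 16 (replace /uxg 92): {"hc":26,"hlh":5,"mb":29,"p":12,"uxg":92}
After op 17 (remove /hc): {"hlh":5,"mb":29,"p":12,"uxg":92}
After op 18 (replace /uxg 36): {"hlh":5,"mb":29,"p":12,"uxg":36}
After op 19 (add /o 24): {"hlh":5,"mb":29,"o":24,"p":12,"uxg":36}
After op 20 (replace /hlh 80): {"hlh":80,"mb":29,"o":24,"p":12,"uxg":36}

Answer: {"hlh":80,"mb":29,"o":24,"p":12,"uxg":36}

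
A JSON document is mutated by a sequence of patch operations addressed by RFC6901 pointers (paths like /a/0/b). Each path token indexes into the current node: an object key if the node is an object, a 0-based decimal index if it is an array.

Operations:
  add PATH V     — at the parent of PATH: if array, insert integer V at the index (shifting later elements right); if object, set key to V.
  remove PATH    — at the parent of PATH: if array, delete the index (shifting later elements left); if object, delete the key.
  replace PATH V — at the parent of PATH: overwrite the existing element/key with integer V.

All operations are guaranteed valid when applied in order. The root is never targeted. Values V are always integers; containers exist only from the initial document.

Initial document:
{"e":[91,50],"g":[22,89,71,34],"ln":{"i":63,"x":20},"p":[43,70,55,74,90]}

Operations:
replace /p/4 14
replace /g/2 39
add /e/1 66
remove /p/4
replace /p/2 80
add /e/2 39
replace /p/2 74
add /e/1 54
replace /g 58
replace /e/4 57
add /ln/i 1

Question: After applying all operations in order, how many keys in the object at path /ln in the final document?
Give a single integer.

Answer: 2

Derivation:
After op 1 (replace /p/4 14): {"e":[91,50],"g":[22,89,71,34],"ln":{"i":63,"x":20},"p":[43,70,55,74,14]}
After op 2 (replace /g/2 39): {"e":[91,50],"g":[22,89,39,34],"ln":{"i":63,"x":20},"p":[43,70,55,74,14]}
After op 3 (add /e/1 66): {"e":[91,66,50],"g":[22,89,39,34],"ln":{"i":63,"x":20},"p":[43,70,55,74,14]}
After op 4 (remove /p/4): {"e":[91,66,50],"g":[22,89,39,34],"ln":{"i":63,"x":20},"p":[43,70,55,74]}
After op 5 (replace /p/2 80): {"e":[91,66,50],"g":[22,89,39,34],"ln":{"i":63,"x":20},"p":[43,70,80,74]}
After op 6 (add /e/2 39): {"e":[91,66,39,50],"g":[22,89,39,34],"ln":{"i":63,"x":20},"p":[43,70,80,74]}
After op 7 (replace /p/2 74): {"e":[91,66,39,50],"g":[22,89,39,34],"ln":{"i":63,"x":20},"p":[43,70,74,74]}
After op 8 (add /e/1 54): {"e":[91,54,66,39,50],"g":[22,89,39,34],"ln":{"i":63,"x":20},"p":[43,70,74,74]}
After op 9 (replace /g 58): {"e":[91,54,66,39,50],"g":58,"ln":{"i":63,"x":20},"p":[43,70,74,74]}
After op 10 (replace /e/4 57): {"e":[91,54,66,39,57],"g":58,"ln":{"i":63,"x":20},"p":[43,70,74,74]}
After op 11 (add /ln/i 1): {"e":[91,54,66,39,57],"g":58,"ln":{"i":1,"x":20},"p":[43,70,74,74]}
Size at path /ln: 2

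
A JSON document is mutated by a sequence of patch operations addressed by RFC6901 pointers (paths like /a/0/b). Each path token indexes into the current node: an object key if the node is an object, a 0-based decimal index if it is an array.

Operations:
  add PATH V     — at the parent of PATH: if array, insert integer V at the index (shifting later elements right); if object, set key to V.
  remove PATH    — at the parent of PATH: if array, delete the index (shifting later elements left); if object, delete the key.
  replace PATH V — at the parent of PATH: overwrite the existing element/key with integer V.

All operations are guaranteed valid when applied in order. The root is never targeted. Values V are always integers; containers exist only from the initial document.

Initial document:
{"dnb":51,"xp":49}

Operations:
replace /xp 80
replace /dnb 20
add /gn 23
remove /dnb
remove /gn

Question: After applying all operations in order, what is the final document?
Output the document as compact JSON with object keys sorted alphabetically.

After op 1 (replace /xp 80): {"dnb":51,"xp":80}
After op 2 (replace /dnb 20): {"dnb":20,"xp":80}
After op 3 (add /gn 23): {"dnb":20,"gn":23,"xp":80}
After op 4 (remove /dnb): {"gn":23,"xp":80}
After op 5 (remove /gn): {"xp":80}

Answer: {"xp":80}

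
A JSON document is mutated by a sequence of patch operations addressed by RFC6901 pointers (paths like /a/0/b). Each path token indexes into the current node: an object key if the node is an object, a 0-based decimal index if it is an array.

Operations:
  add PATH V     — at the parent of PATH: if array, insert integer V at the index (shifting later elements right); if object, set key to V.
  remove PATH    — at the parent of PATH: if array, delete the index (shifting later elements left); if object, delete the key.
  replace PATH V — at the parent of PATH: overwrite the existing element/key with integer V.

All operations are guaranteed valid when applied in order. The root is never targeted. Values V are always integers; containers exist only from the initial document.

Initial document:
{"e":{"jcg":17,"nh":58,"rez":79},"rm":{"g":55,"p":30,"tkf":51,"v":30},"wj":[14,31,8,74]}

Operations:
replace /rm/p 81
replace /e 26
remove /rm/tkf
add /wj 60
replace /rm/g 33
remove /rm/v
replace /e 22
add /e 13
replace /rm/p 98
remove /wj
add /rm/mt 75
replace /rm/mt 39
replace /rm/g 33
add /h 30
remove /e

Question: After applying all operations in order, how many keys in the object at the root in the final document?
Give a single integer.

Answer: 2

Derivation:
After op 1 (replace /rm/p 81): {"e":{"jcg":17,"nh":58,"rez":79},"rm":{"g":55,"p":81,"tkf":51,"v":30},"wj":[14,31,8,74]}
After op 2 (replace /e 26): {"e":26,"rm":{"g":55,"p":81,"tkf":51,"v":30},"wj":[14,31,8,74]}
After op 3 (remove /rm/tkf): {"e":26,"rm":{"g":55,"p":81,"v":30},"wj":[14,31,8,74]}
After op 4 (add /wj 60): {"e":26,"rm":{"g":55,"p":81,"v":30},"wj":60}
After op 5 (replace /rm/g 33): {"e":26,"rm":{"g":33,"p":81,"v":30},"wj":60}
After op 6 (remove /rm/v): {"e":26,"rm":{"g":33,"p":81},"wj":60}
After op 7 (replace /e 22): {"e":22,"rm":{"g":33,"p":81},"wj":60}
After op 8 (add /e 13): {"e":13,"rm":{"g":33,"p":81},"wj":60}
After op 9 (replace /rm/p 98): {"e":13,"rm":{"g":33,"p":98},"wj":60}
After op 10 (remove /wj): {"e":13,"rm":{"g":33,"p":98}}
After op 11 (add /rm/mt 75): {"e":13,"rm":{"g":33,"mt":75,"p":98}}
After op 12 (replace /rm/mt 39): {"e":13,"rm":{"g":33,"mt":39,"p":98}}
After op 13 (replace /rm/g 33): {"e":13,"rm":{"g":33,"mt":39,"p":98}}
After op 14 (add /h 30): {"e":13,"h":30,"rm":{"g":33,"mt":39,"p":98}}
After op 15 (remove /e): {"h":30,"rm":{"g":33,"mt":39,"p":98}}
Size at the root: 2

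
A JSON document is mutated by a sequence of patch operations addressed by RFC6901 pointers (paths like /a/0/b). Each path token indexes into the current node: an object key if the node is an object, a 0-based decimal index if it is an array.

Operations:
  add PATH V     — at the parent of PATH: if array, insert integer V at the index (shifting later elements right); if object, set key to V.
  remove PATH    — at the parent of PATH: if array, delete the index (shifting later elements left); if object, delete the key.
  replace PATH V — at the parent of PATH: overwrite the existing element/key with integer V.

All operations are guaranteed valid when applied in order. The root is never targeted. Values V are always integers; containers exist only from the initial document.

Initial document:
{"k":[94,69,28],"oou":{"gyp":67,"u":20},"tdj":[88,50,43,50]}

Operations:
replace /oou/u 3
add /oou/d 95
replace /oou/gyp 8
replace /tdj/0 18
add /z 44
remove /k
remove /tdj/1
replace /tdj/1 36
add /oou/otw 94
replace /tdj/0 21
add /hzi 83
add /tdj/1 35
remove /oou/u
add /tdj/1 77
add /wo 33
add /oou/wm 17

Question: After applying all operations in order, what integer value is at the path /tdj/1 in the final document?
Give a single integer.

After op 1 (replace /oou/u 3): {"k":[94,69,28],"oou":{"gyp":67,"u":3},"tdj":[88,50,43,50]}
After op 2 (add /oou/d 95): {"k":[94,69,28],"oou":{"d":95,"gyp":67,"u":3},"tdj":[88,50,43,50]}
After op 3 (replace /oou/gyp 8): {"k":[94,69,28],"oou":{"d":95,"gyp":8,"u":3},"tdj":[88,50,43,50]}
After op 4 (replace /tdj/0 18): {"k":[94,69,28],"oou":{"d":95,"gyp":8,"u":3},"tdj":[18,50,43,50]}
After op 5 (add /z 44): {"k":[94,69,28],"oou":{"d":95,"gyp":8,"u":3},"tdj":[18,50,43,50],"z":44}
After op 6 (remove /k): {"oou":{"d":95,"gyp":8,"u":3},"tdj":[18,50,43,50],"z":44}
After op 7 (remove /tdj/1): {"oou":{"d":95,"gyp":8,"u":3},"tdj":[18,43,50],"z":44}
After op 8 (replace /tdj/1 36): {"oou":{"d":95,"gyp":8,"u":3},"tdj":[18,36,50],"z":44}
After op 9 (add /oou/otw 94): {"oou":{"d":95,"gyp":8,"otw":94,"u":3},"tdj":[18,36,50],"z":44}
After op 10 (replace /tdj/0 21): {"oou":{"d":95,"gyp":8,"otw":94,"u":3},"tdj":[21,36,50],"z":44}
After op 11 (add /hzi 83): {"hzi":83,"oou":{"d":95,"gyp":8,"otw":94,"u":3},"tdj":[21,36,50],"z":44}
After op 12 (add /tdj/1 35): {"hzi":83,"oou":{"d":95,"gyp":8,"otw":94,"u":3},"tdj":[21,35,36,50],"z":44}
After op 13 (remove /oou/u): {"hzi":83,"oou":{"d":95,"gyp":8,"otw":94},"tdj":[21,35,36,50],"z":44}
After op 14 (add /tdj/1 77): {"hzi":83,"oou":{"d":95,"gyp":8,"otw":94},"tdj":[21,77,35,36,50],"z":44}
After op 15 (add /wo 33): {"hzi":83,"oou":{"d":95,"gyp":8,"otw":94},"tdj":[21,77,35,36,50],"wo":33,"z":44}
After op 16 (add /oou/wm 17): {"hzi":83,"oou":{"d":95,"gyp":8,"otw":94,"wm":17},"tdj":[21,77,35,36,50],"wo":33,"z":44}
Value at /tdj/1: 77

Answer: 77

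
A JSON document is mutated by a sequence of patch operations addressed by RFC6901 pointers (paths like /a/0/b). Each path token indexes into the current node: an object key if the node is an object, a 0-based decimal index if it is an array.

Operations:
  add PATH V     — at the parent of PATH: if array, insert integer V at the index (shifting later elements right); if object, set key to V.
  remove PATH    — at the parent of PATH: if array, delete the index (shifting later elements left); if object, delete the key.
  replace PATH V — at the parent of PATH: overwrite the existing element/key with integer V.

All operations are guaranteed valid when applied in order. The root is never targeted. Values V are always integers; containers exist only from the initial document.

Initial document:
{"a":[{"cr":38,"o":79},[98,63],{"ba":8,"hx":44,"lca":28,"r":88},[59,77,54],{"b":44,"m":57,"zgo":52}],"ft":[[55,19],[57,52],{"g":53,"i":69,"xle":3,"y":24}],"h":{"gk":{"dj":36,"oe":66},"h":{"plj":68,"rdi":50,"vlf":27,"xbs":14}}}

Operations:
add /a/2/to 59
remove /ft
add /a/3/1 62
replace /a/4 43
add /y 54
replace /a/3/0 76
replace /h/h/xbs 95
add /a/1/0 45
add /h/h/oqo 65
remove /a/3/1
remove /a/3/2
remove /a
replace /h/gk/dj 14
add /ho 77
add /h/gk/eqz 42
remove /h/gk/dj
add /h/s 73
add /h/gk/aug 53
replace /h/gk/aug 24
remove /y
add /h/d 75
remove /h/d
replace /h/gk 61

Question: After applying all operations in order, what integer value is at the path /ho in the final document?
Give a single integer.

Answer: 77

Derivation:
After op 1 (add /a/2/to 59): {"a":[{"cr":38,"o":79},[98,63],{"ba":8,"hx":44,"lca":28,"r":88,"to":59},[59,77,54],{"b":44,"m":57,"zgo":52}],"ft":[[55,19],[57,52],{"g":53,"i":69,"xle":3,"y":24}],"h":{"gk":{"dj":36,"oe":66},"h":{"plj":68,"rdi":50,"vlf":27,"xbs":14}}}
After op 2 (remove /ft): {"a":[{"cr":38,"o":79},[98,63],{"ba":8,"hx":44,"lca":28,"r":88,"to":59},[59,77,54],{"b":44,"m":57,"zgo":52}],"h":{"gk":{"dj":36,"oe":66},"h":{"plj":68,"rdi":50,"vlf":27,"xbs":14}}}
After op 3 (add /a/3/1 62): {"a":[{"cr":38,"o":79},[98,63],{"ba":8,"hx":44,"lca":28,"r":88,"to":59},[59,62,77,54],{"b":44,"m":57,"zgo":52}],"h":{"gk":{"dj":36,"oe":66},"h":{"plj":68,"rdi":50,"vlf":27,"xbs":14}}}
After op 4 (replace /a/4 43): {"a":[{"cr":38,"o":79},[98,63],{"ba":8,"hx":44,"lca":28,"r":88,"to":59},[59,62,77,54],43],"h":{"gk":{"dj":36,"oe":66},"h":{"plj":68,"rdi":50,"vlf":27,"xbs":14}}}
After op 5 (add /y 54): {"a":[{"cr":38,"o":79},[98,63],{"ba":8,"hx":44,"lca":28,"r":88,"to":59},[59,62,77,54],43],"h":{"gk":{"dj":36,"oe":66},"h":{"plj":68,"rdi":50,"vlf":27,"xbs":14}},"y":54}
After op 6 (replace /a/3/0 76): {"a":[{"cr":38,"o":79},[98,63],{"ba":8,"hx":44,"lca":28,"r":88,"to":59},[76,62,77,54],43],"h":{"gk":{"dj":36,"oe":66},"h":{"plj":68,"rdi":50,"vlf":27,"xbs":14}},"y":54}
After op 7 (replace /h/h/xbs 95): {"a":[{"cr":38,"o":79},[98,63],{"ba":8,"hx":44,"lca":28,"r":88,"to":59},[76,62,77,54],43],"h":{"gk":{"dj":36,"oe":66},"h":{"plj":68,"rdi":50,"vlf":27,"xbs":95}},"y":54}
After op 8 (add /a/1/0 45): {"a":[{"cr":38,"o":79},[45,98,63],{"ba":8,"hx":44,"lca":28,"r":88,"to":59},[76,62,77,54],43],"h":{"gk":{"dj":36,"oe":66},"h":{"plj":68,"rdi":50,"vlf":27,"xbs":95}},"y":54}
After op 9 (add /h/h/oqo 65): {"a":[{"cr":38,"o":79},[45,98,63],{"ba":8,"hx":44,"lca":28,"r":88,"to":59},[76,62,77,54],43],"h":{"gk":{"dj":36,"oe":66},"h":{"oqo":65,"plj":68,"rdi":50,"vlf":27,"xbs":95}},"y":54}
After op 10 (remove /a/3/1): {"a":[{"cr":38,"o":79},[45,98,63],{"ba":8,"hx":44,"lca":28,"r":88,"to":59},[76,77,54],43],"h":{"gk":{"dj":36,"oe":66},"h":{"oqo":65,"plj":68,"rdi":50,"vlf":27,"xbs":95}},"y":54}
After op 11 (remove /a/3/2): {"a":[{"cr":38,"o":79},[45,98,63],{"ba":8,"hx":44,"lca":28,"r":88,"to":59},[76,77],43],"h":{"gk":{"dj":36,"oe":66},"h":{"oqo":65,"plj":68,"rdi":50,"vlf":27,"xbs":95}},"y":54}
After op 12 (remove /a): {"h":{"gk":{"dj":36,"oe":66},"h":{"oqo":65,"plj":68,"rdi":50,"vlf":27,"xbs":95}},"y":54}
After op 13 (replace /h/gk/dj 14): {"h":{"gk":{"dj":14,"oe":66},"h":{"oqo":65,"plj":68,"rdi":50,"vlf":27,"xbs":95}},"y":54}
After op 14 (add /ho 77): {"h":{"gk":{"dj":14,"oe":66},"h":{"oqo":65,"plj":68,"rdi":50,"vlf":27,"xbs":95}},"ho":77,"y":54}
After op 15 (add /h/gk/eqz 42): {"h":{"gk":{"dj":14,"eqz":42,"oe":66},"h":{"oqo":65,"plj":68,"rdi":50,"vlf":27,"xbs":95}},"ho":77,"y":54}
After op 16 (remove /h/gk/dj): {"h":{"gk":{"eqz":42,"oe":66},"h":{"oqo":65,"plj":68,"rdi":50,"vlf":27,"xbs":95}},"ho":77,"y":54}
After op 17 (add /h/s 73): {"h":{"gk":{"eqz":42,"oe":66},"h":{"oqo":65,"plj":68,"rdi":50,"vlf":27,"xbs":95},"s":73},"ho":77,"y":54}
After op 18 (add /h/gk/aug 53): {"h":{"gk":{"aug":53,"eqz":42,"oe":66},"h":{"oqo":65,"plj":68,"rdi":50,"vlf":27,"xbs":95},"s":73},"ho":77,"y":54}
After op 19 (replace /h/gk/aug 24): {"h":{"gk":{"aug":24,"eqz":42,"oe":66},"h":{"oqo":65,"plj":68,"rdi":50,"vlf":27,"xbs":95},"s":73},"ho":77,"y":54}
After op 20 (remove /y): {"h":{"gk":{"aug":24,"eqz":42,"oe":66},"h":{"oqo":65,"plj":68,"rdi":50,"vlf":27,"xbs":95},"s":73},"ho":77}
After op 21 (add /h/d 75): {"h":{"d":75,"gk":{"aug":24,"eqz":42,"oe":66},"h":{"oqo":65,"plj":68,"rdi":50,"vlf":27,"xbs":95},"s":73},"ho":77}
After op 22 (remove /h/d): {"h":{"gk":{"aug":24,"eqz":42,"oe":66},"h":{"oqo":65,"plj":68,"rdi":50,"vlf":27,"xbs":95},"s":73},"ho":77}
After op 23 (replace /h/gk 61): {"h":{"gk":61,"h":{"oqo":65,"plj":68,"rdi":50,"vlf":27,"xbs":95},"s":73},"ho":77}
Value at /ho: 77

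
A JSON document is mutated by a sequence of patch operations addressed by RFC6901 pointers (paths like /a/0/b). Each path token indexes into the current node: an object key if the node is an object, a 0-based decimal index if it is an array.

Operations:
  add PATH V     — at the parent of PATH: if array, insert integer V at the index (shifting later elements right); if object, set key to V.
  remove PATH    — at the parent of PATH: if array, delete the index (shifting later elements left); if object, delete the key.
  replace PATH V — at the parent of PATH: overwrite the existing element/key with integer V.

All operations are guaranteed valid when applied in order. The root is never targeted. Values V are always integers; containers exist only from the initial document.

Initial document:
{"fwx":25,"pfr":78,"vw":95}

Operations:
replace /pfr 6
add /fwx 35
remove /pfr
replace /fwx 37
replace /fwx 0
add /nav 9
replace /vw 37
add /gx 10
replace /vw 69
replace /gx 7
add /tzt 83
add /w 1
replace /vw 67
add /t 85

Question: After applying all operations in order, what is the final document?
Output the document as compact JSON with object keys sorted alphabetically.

After op 1 (replace /pfr 6): {"fwx":25,"pfr":6,"vw":95}
After op 2 (add /fwx 35): {"fwx":35,"pfr":6,"vw":95}
After op 3 (remove /pfr): {"fwx":35,"vw":95}
After op 4 (replace /fwx 37): {"fwx":37,"vw":95}
After op 5 (replace /fwx 0): {"fwx":0,"vw":95}
After op 6 (add /nav 9): {"fwx":0,"nav":9,"vw":95}
After op 7 (replace /vw 37): {"fwx":0,"nav":9,"vw":37}
After op 8 (add /gx 10): {"fwx":0,"gx":10,"nav":9,"vw":37}
After op 9 (replace /vw 69): {"fwx":0,"gx":10,"nav":9,"vw":69}
After op 10 (replace /gx 7): {"fwx":0,"gx":7,"nav":9,"vw":69}
After op 11 (add /tzt 83): {"fwx":0,"gx":7,"nav":9,"tzt":83,"vw":69}
After op 12 (add /w 1): {"fwx":0,"gx":7,"nav":9,"tzt":83,"vw":69,"w":1}
After op 13 (replace /vw 67): {"fwx":0,"gx":7,"nav":9,"tzt":83,"vw":67,"w":1}
After op 14 (add /t 85): {"fwx":0,"gx":7,"nav":9,"t":85,"tzt":83,"vw":67,"w":1}

Answer: {"fwx":0,"gx":7,"nav":9,"t":85,"tzt":83,"vw":67,"w":1}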